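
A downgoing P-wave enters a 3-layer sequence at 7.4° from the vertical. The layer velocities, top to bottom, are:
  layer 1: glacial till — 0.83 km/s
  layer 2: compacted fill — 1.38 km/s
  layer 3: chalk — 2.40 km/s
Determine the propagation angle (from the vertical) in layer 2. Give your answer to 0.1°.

Snell's law across each interface conserves sin θ / V, so sin θ_2 = V_2·sin θ₁/V₁.
sin θ_2 = 1.38 × sin 7.4° / 0.83 = 0.2141.
θ_2 = 12.37° from the vertical.

12.4°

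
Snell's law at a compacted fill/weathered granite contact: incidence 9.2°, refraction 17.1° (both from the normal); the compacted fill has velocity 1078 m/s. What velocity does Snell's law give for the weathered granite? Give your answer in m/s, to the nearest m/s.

1983 m/s

Snell's law: sin 9.2°/V₁ = sin 17.1°/V₂.
V₂ = V₁·sin 17.1°/sin 9.2° = 1078 × 1.8391 = 1982.57 m/s.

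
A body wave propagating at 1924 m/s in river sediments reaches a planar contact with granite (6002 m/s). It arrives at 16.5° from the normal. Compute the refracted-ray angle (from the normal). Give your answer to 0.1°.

sin θ₁/V₁ = sin θ₂/V₂ ⇒ sin θ₂ = 6002·sin 16.5°/1924 = 6002·0.2840/1924 = 0.8860.
θ₂ = arcsin 0.8860 = 62.37° from the normal.

62.4°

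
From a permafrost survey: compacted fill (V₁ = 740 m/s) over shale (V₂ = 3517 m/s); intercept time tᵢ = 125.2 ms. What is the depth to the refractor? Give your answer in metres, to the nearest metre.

h = tᵢ·V₁·V₂ / (2·√(V₂²−V₁²)).
√(V₂²−V₁²) = √(3517² − 740²) = 3438.3 m/s.
h = 0.1252 s × 740 × 3517 / (2 × 3438.3) = 47.38 m.

47 m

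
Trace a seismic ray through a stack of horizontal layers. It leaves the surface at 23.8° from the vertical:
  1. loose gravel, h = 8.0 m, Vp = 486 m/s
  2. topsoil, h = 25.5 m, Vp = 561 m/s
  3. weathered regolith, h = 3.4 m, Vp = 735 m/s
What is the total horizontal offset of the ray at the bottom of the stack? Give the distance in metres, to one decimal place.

p = sin θ₁/V₁ = sin 23.8°/486 = 8.3034e-04 s/m is conserved through the stack.
Layer 1: θ = 23.80°; offset = 8.0·tan 23.80° = 3.528 m.
Layer 2: sin θ = p·561 = 0.4658 → θ = 27.76°; offset = 25.5·tan 27.76° = 13.424 m.
Layer 3: sin θ = p·735 = 0.6103 → θ = 37.61°; offset = 3.4·tan 37.61° = 2.619 m.
Total horizontal offset = 19.572 m.

19.6 m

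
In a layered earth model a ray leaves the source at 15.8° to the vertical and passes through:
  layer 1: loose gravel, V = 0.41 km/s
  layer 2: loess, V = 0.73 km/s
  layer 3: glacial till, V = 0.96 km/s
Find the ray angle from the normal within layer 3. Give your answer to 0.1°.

Ray parameter p = sin 15.8° / 0.41 = 6.6410e-01 s/km.
sin θ_3 = p·V_3 = 6.6410e-01 × 0.96 = 0.6375.
θ_3 = arcsin 0.6375 = 39.61°.

39.6°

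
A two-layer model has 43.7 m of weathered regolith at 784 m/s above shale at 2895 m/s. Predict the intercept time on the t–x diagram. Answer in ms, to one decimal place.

107.3 ms

tᵢ = 2h·√(V₂²−V₁²)/(V₁V₂).
√(V₂²−V₁²) = √(2895²−784²) = 2786.8 m/s.
tᵢ = 2·43.7·2786.8/(784·2895) = 0.10731 s.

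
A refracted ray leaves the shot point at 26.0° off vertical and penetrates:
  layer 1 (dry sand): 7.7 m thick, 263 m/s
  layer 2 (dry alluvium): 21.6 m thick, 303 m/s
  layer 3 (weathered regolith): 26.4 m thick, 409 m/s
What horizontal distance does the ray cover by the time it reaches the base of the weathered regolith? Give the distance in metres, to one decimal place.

Ray parameter p = sin 26.0° / 263 m/s = 1.6668e-03 s/m.
Layer 1: θ = 26.00°; offset = 7.7·tan 26.00° = 3.756 m.
Layer 2: sin θ = p·303 = 0.5050 → θ = 30.33°; offset = 21.6·tan 30.33° = 12.639 m.
Layer 3: sin θ = p·409 = 0.6817 → θ = 42.98°; offset = 26.4·tan 42.98° = 24.600 m.
Summing the layer offsets gives 40.995 m.

41.0 m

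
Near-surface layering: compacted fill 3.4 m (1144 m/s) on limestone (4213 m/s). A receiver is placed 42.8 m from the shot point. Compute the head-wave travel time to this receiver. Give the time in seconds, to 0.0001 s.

0.0159 s

θ_c = arcsin(V₁/V₂) = arcsin(1144/4213) = 15.76°, cos θ_c = 0.9624.
Intercept time tᵢ = 2h cos θ_c / V₁ = 2·3.4·0.9624/1144 = 0.00572 s.
t = x/V₂ + tᵢ = 42.8/4213 + 0.00572 = 0.01588 s.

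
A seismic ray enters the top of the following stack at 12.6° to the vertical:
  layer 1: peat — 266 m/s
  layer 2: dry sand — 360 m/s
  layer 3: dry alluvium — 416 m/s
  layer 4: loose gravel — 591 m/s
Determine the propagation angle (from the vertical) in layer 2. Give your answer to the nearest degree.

17°

Ray parameter p = sin 12.6° / 266 = 8.2009e-04 s/m.
sin θ_2 = p·V_2 = 8.2009e-04 × 360 = 0.2952.
θ_2 = 17.17° from the vertical.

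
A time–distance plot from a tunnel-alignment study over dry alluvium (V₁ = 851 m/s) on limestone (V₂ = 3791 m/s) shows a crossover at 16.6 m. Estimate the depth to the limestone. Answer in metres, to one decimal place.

x_cross = 2h·√((V₂+V₁)/(V₂−V₁)) → h = x_cross / (2·√((V₂+V₁)/(V₂−V₁))).
√((V₂+V₁)/(V₂−V₁)) = √((3791+851)/(3791−851)) = 1.2565.
h = 16.6 / (2·1.2565) = 6.61 m.

6.6 m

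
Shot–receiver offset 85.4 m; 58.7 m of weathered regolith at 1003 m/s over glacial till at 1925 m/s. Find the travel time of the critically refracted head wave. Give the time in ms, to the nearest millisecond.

144 ms

θ_c = arcsin(V₁/V₂) = arcsin(1003/1925) = 31.40°, cos θ_c = 0.8535.
Intercept time tᵢ = 2h cos θ_c / V₁ = 2·58.7·0.8535/1003 = 0.09991 s.
t = x/V₂ + tᵢ = 85.4/1925 + 0.09991 = 0.14427 s.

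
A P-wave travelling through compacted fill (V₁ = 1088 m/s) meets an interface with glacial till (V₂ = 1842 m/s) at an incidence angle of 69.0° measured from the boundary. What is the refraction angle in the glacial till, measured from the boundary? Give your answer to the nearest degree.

Convert to the normal: θ₁ = 90° − 69.0° = 21.0°.
sin θ₁/V₁ = sin θ₂/V₂ ⇒ sin θ₂ = 1842·sin 21.0°/1088 = 1842·0.3584/1088 = 0.6067.
θ₂ = sin⁻¹(0.6067) = 37.35° (from vertical).
From the interface: 90° − 37.35° = 52.65°.

53°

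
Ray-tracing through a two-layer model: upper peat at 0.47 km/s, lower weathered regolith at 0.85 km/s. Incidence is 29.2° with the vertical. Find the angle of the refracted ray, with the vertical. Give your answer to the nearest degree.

sin θ₁/V₁ = sin θ₂/V₂ ⇒ sin θ₂ = 0.85·sin 29.2°/0.47 = 0.85·0.4879/0.47 = 0.8823.
θ₂ = arcsin 0.8823 = 61.92° from the normal.

62°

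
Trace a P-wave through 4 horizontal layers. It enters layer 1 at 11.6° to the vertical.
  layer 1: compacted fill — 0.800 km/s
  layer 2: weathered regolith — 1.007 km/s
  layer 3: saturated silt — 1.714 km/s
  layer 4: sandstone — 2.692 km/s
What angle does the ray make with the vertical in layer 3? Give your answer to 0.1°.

Ray parameter p = sin 11.6° / 0.800 = 2.5135e-01 s/km.
sin θ_3 = p·V_3 = 2.5135e-01 × 1.714 = 0.4308.
θ_3 = 25.52° from the vertical.

25.5°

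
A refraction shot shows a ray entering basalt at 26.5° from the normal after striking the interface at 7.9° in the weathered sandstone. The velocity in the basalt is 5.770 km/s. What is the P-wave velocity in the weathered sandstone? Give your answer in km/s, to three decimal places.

sin 7.9° = 0.1374; sin 26.5° = 0.4462.
V₁ = V₂·(sin θ₁/sin θ₂) = 5.770·(0.1374/0.4462) = 1.777 km/s.

1.777 km/s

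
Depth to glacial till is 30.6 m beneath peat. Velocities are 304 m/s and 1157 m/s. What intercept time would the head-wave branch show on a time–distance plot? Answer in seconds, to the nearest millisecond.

0.194 s

tᵢ = 2h·√(V₂²−V₁²)/(V₁V₂).
√(V₂²−V₁²) = √(1157²−304²) = 1116.3 m/s.
tᵢ = 2·30.6·1116.3/(304·1157) = 0.19424 s.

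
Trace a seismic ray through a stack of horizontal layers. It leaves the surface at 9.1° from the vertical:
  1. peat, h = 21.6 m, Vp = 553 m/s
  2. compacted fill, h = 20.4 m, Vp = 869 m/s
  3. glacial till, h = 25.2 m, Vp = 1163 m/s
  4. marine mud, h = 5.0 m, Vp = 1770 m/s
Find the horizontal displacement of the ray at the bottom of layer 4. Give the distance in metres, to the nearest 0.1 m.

20.5 m

Apply Snell's law at each interface; in layer i the horizontal offset is hᵢ·tan θᵢ.
Layer 1: θ = 9.10°; offset = 21.6·tan 9.10° = 3.460 m.
Layer 2: sin θ = 869·sin 9.1°/553 = 0.2485, θ = 14.39°; offset = 20.4·tan 14.39° = 5.234 m.
Layer 3: sin θ = 1163·sin 9.1°/553 = 0.3326, θ = 19.43°; offset = 25.2·tan 19.43° = 8.888 m.
Layer 4: sin θ = 1770·sin 9.1°/553 = 0.5062, θ = 30.41°; offset = 5.0·tan 30.41° = 2.935 m.
Σ offsets = 20.517 m.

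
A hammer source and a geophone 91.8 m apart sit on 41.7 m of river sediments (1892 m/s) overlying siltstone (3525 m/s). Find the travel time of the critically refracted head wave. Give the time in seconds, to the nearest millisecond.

θ_c = arcsin(V₁/V₂) = arcsin(1892/3525) = 32.46°, cos θ_c = 0.8437.
Intercept time tᵢ = 2h cos θ_c / V₁ = 2·41.7·0.8437/1892 = 0.03719 s.
t = x/V₂ + tᵢ = 91.8/3525 + 0.03719 = 0.06324 s.

0.063 s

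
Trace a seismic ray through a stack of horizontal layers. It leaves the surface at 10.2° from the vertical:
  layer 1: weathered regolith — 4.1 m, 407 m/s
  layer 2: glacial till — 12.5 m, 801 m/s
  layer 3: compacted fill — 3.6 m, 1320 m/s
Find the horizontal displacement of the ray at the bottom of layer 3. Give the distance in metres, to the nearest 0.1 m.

7.9 m

Apply Snell's law at each interface; in layer i the horizontal offset is hᵢ·tan θᵢ.
Layer 1: θ = 10.20°; offset = 4.1·tan 10.20° = 0.738 m.
Layer 2: sin θ = 801·sin 10.2°/407 = 0.3485, θ = 20.40°; offset = 12.5·tan 20.40° = 4.648 m.
Layer 3: sin θ = 1320·sin 10.2°/407 = 0.5743, θ = 35.05°; offset = 3.6·tan 35.05° = 2.526 m.
Σ offsets = 7.911 m.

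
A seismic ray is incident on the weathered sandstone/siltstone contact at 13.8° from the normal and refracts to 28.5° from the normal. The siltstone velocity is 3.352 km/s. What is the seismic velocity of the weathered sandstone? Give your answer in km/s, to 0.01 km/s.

1.68 km/s

Snell's law: sin 13.8°/V₁ = sin 28.5°/V₂.
V₁ = V₂·sin 13.8°/sin 28.5° = 3.352 × 0.4999 = 1.68 km/s.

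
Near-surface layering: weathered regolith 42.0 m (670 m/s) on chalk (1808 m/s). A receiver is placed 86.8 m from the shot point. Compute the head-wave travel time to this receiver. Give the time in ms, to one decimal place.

θ_c = arcsin(V₁/V₂) = arcsin(670/1808) = 21.75°, cos θ_c = 0.9288.
Intercept time tᵢ = 2h cos θ_c / V₁ = 2·42.0·0.9288/670 = 0.11645 s.
t = x/V₂ + tᵢ = 86.8/1808 + 0.11645 = 0.16446 s.

164.5 ms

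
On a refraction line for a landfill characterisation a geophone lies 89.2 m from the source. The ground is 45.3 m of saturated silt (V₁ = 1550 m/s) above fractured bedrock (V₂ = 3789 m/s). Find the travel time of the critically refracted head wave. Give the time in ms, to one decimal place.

t = x/V₂ + 2h·√(V₂²−V₁²)/(V₁V₂).
√(V₂²−V₁²) = √(3789²−1550²) = 3457.5 m/s; delay term = 2·45.3·3457.5/(1550·3789) = 0.05334 s.
t = 89.2/3789 + 0.05334 = 0.07688 s.

76.9 ms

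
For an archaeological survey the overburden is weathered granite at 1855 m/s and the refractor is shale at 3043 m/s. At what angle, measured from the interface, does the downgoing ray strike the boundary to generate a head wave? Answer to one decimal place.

At critical incidence the refracted ray runs along the interface (θ₂ = 90°), so sin θ_c = V₁/V₂.
θ_c = arcsin(1855/3043) = arcsin 0.6096 = 37.56°.
Measured from the interface: 90° − 37.56° = 52.44°.

52.4°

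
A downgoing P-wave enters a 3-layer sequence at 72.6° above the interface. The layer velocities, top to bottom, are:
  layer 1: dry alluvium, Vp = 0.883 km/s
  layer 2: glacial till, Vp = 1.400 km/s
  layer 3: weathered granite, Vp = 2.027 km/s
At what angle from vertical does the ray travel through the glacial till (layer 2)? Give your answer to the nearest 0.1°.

From the normal: θ₁ = 90° − 72.6° = 17.4°.
Ray parameter p = sin 17.4° / 0.883 = 3.3866e-01 s/km.
sin θ_2 = p·V_2 = 3.3866e-01 × 1.400 = 0.4741.
θ_2 = 28.30° from the vertical.

28.3°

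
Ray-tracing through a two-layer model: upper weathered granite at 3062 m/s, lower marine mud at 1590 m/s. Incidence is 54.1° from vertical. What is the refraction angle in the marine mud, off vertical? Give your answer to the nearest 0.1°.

sin θ₁/V₁ = sin θ₂/V₂ ⇒ sin θ₂ = 1590·sin 54.1°/3062 = 1590·0.8100/3062 = 0.4206.
θ₂ = sin⁻¹(0.4206) = 24.87° (from vertical).

24.9°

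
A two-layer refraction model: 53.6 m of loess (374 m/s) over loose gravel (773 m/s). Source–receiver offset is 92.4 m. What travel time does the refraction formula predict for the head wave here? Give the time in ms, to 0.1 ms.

t = x/V₂ + 2h·√(V₂²−V₁²)/(V₁V₂).
√(V₂²−V₁²) = √(773²−374²) = 676.5 m/s; delay term = 2·53.6·676.5/(374·773) = 0.25085 s.
t = 92.4/773 + 0.25085 = 0.37038 s.

370.4 ms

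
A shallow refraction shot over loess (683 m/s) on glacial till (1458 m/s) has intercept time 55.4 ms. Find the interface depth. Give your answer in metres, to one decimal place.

h = tᵢ·V₁·V₂ / (2·√(V₂²−V₁²)).
√(V₂²−V₁²) = √(1458² − 683²) = 1288.1 m/s.
h = 0.0554 s × 683 × 1458 / (2 × 1288.1) = 21.41 m.

21.4 m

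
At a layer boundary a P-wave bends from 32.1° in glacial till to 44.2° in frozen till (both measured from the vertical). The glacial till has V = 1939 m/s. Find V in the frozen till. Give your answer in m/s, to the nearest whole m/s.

Snell's law: sin 32.1°/V₁ = sin 44.2°/V₂.
V₂ = V₁·sin 44.2°/sin 32.1° = 1939 × 1.3119 = 2543.86 m/s.

2544 m/s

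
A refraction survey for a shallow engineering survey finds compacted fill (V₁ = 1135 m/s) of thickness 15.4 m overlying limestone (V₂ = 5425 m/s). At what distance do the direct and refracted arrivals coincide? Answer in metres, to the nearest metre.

x_cross = 2h·√((V₂+V₁)/(V₂−V₁)).
(V₂+V₁)/(V₂−V₁) = (5425+1135)/(5425−1135) = 1.5291; √ = 1.2366.
x_cross = 2·15.4·1.2366 = 38.09 m.

38 m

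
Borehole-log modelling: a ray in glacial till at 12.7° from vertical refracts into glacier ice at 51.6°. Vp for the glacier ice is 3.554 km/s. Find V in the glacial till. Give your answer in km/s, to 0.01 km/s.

Snell's law: sin 12.7°/V₁ = sin 51.6°/V₂.
V₁ = V₂·sin 12.7°/sin 51.6° = 3.554 × 0.2805 = 1.00 km/s.

1.00 km/s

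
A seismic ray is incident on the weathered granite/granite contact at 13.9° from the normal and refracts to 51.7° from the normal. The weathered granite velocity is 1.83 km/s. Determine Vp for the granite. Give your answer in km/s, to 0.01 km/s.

sin 13.9° = 0.2402; sin 51.7° = 0.7848.
V₂ = V₁·(sin θ₂/sin θ₁) = 1.83·(0.7848/0.2402) = 5.98 km/s.

5.98 km/s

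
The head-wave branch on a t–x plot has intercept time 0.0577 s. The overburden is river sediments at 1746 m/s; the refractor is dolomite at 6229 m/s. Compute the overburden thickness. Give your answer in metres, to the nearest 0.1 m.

52.5 m

θ_c = arcsin(1746/6229) = 16.28°; cos θ_c = 0.9599.
tᵢ = 2h cos θ_c/V₁ ⇒ h = tᵢ·V₁/(2 cos θ_c) = 0.0577·1746/(2·0.9599) = 52.48 m.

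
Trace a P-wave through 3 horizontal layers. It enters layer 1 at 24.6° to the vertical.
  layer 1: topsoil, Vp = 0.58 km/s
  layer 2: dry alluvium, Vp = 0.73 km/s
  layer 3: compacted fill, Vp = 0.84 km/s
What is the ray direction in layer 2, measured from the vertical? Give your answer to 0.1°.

Snell's law across each interface conserves sin θ / V, so sin θ_2 = V_2·sin θ₁/V₁.
sin θ_2 = 0.73 × sin 24.6° / 0.58 = 0.5239.
θ_2 = 31.60° from the vertical.

31.6°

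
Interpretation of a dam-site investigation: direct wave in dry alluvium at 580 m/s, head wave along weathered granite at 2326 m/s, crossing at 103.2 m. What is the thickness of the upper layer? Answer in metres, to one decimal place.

40.0 m

h = (x_cross/2)·√((V₂−V₁)/(V₂+V₁)).
(V₂−V₁)/(V₂+V₁) = (2326−580)/(2326+580) = 0.6008; √ = 0.7751.
h = (103.2/2)·0.7751 = 40.00 m.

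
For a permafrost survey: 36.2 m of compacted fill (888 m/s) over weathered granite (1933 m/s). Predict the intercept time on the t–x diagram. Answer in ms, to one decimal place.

θ_c = arcsin(V₁/V₂) = arcsin(888/1933) = 27.35°; cos θ_c = 0.8882.
tᵢ = 2h·cos θ_c / V₁ = 2·36.2·0.8882 / 888 = 0.07242 s.

72.4 ms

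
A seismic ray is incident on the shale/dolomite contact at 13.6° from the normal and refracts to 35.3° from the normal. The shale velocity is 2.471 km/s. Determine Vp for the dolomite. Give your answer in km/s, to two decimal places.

sin 13.6° = 0.2351; sin 35.3° = 0.5779.
V₂ = V₁·(sin θ₂/sin θ₁) = 2.471·(0.5779/0.2351) = 6.07 km/s.

6.07 km/s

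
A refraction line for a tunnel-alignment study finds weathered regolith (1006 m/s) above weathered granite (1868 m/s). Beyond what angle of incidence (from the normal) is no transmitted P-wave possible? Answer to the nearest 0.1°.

32.6°

Critical incidence: sin θ_c = V₁/V₂ = 1006/1868 = 0.5385.
θ_c = arcsin 0.5385 = 32.58°.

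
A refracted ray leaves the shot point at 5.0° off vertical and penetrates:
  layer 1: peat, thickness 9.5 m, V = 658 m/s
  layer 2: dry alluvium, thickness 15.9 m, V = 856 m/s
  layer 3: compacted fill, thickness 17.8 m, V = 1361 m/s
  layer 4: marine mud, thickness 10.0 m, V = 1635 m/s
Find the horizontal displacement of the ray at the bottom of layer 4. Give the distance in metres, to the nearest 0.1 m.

8.1 m

p = sin θ₁/V₁ = sin 5.0°/658 = 1.3246e-04 s/m is conserved through the stack.
Layer 1: θ = 5.00°; offset = 9.5·tan 5.00° = 0.831 m.
Layer 2: sin θ = p·856 = 0.1134 → θ = 6.51°; offset = 15.9·tan 6.51° = 1.814 m.
Layer 3: sin θ = p·1361 = 0.1803 → θ = 10.39°; offset = 17.8·tan 10.39° = 3.262 m.
Layer 4: sin θ = p·1635 = 0.2166 → θ = 12.51°; offset = 10.0·tan 12.51° = 2.218 m.
Total horizontal offset = 8.126 m.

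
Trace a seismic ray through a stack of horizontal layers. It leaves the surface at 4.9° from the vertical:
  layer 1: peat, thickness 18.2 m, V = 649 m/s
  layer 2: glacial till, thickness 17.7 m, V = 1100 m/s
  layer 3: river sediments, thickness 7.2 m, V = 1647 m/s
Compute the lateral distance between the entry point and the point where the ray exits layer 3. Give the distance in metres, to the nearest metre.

6 m

Ray parameter p = sin 4.9° / 649 m/s = 1.3161e-04 s/m.
Layer 1: θ = 4.90°; offset = 18.2·tan 4.90° = 1.560 m.
Layer 2: sin θ = p·1100 = 0.1448 → θ = 8.32°; offset = 17.7·tan 8.32° = 2.590 m.
Layer 3: sin θ = p·1647 = 0.2168 → θ = 12.52°; offset = 7.2·tan 12.52° = 1.599 m.
Summing the layer offsets gives 5.749 m.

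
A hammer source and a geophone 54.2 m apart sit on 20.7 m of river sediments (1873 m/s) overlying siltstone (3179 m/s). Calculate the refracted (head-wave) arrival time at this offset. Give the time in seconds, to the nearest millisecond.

t = x/V₂ + 2h·√(V₂²−V₁²)/(V₁V₂).
√(V₂²−V₁²) = √(3179²−1873²) = 2568.6 m/s; delay term = 2·20.7·2568.6/(1873·3179) = 0.01786 s.
t = 54.2/3179 + 0.01786 = 0.03491 s.

0.035 s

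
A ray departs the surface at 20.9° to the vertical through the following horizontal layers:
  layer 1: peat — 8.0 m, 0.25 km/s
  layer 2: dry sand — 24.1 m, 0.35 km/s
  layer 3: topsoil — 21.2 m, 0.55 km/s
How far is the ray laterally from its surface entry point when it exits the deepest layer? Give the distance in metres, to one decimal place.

Apply Snell's law at each interface; in layer i the horizontal offset is hᵢ·tan θᵢ.
Layer 1: θ = 20.90°; offset = 8.0·tan 20.90° = 3.055 m.
Layer 2: sin θ = 0.35·sin 20.9°/0.25 = 0.4994, θ = 29.96°; offset = 24.1·tan 29.96° = 13.893 m.
Layer 3: sin θ = 0.55·sin 20.9°/0.25 = 0.7848, θ = 51.70°; offset = 21.2·tan 51.70° = 26.848 m.
Σ offsets = 43.796 m.

43.8 m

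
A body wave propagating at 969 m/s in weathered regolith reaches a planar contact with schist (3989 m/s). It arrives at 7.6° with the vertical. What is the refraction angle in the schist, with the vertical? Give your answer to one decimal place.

33.0°

Snell's law: sin θ₂ = (V₂/V₁)·sin θ₁ = (3989/969)·sin 7.6° = 0.5444.
θ₂ = sin⁻¹(0.5444) = 32.99° (from vertical).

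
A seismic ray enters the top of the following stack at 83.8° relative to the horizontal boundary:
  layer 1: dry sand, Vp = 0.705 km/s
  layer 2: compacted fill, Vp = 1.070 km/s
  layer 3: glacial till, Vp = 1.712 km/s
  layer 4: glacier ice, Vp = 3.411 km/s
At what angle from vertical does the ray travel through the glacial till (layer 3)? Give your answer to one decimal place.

From the normal: θ₁ = 90° − 83.8° = 6.2°.
Ray parameter p = sin 6.2° / 0.705 = 1.5319e-01 s/km.
sin θ_3 = p·V_3 = 1.5319e-01 × 1.712 = 0.2623.
θ_3 = 15.20° from the vertical.

15.2°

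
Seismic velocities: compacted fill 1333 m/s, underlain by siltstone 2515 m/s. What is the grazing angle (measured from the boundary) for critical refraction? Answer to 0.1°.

58.0°

At critical incidence the refracted ray runs along the interface (θ₂ = 90°), so sin θ_c = V₁/V₂.
θ_c = arcsin(1333/2515) = arcsin 0.5300 = 32.01°.
Measured from the interface: 90° − 32.01° = 57.99°.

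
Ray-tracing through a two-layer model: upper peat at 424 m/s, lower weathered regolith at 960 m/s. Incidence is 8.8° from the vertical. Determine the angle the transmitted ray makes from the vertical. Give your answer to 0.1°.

20.3°

sin θ₁/V₁ = sin θ₂/V₂ ⇒ sin θ₂ = 960·sin 8.8°/424 = 960·0.1530/424 = 0.3464.
θ₂ = arcsin 0.3464 = 20.27° from the normal.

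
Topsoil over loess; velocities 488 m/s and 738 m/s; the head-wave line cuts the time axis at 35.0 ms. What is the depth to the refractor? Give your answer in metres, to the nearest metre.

h = tᵢ·V₁·V₂ / (2·√(V₂²−V₁²)).
√(V₂²−V₁²) = √(738² − 488²) = 553.6 m/s.
h = 0.035 s × 488 × 738 / (2 × 553.6) = 11.38 m.

11 m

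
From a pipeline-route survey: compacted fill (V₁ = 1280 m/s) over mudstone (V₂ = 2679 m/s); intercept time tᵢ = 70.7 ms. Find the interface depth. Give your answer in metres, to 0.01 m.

h = tᵢ·V₁·V₂ / (2·√(V₂²−V₁²)).
√(V₂²−V₁²) = √(2679² − 1280²) = 2353.4 m/s.
h = 0.0707 s × 1280 × 2679 / (2 × 2353.4) = 51.51 m.

51.51 m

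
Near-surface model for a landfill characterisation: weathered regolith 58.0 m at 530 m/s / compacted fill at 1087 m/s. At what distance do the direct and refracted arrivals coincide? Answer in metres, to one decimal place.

θ_c = arcsin(530/1087) = 29.18°, so cos θ_c = 0.8731 and tᵢ = 2h cos θ_c/V₁ = 0.1911 s.
At crossover x/V₁ = x/V₂ + tᵢ ⇒ x = tᵢ/(1/V₁ − 1/V₂) = 0.19109/(1.8868e-03 − 9.1996e-04) = 197.64 m.

197.6 m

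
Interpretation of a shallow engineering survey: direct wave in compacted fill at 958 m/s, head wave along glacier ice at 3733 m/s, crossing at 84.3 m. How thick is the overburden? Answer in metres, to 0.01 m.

32.42 m

x_cross = 2h·√((V₂+V₁)/(V₂−V₁)) → h = x_cross / (2·√((V₂+V₁)/(V₂−V₁))).
√((V₂+V₁)/(V₂−V₁)) = √((3733+958)/(3733−958)) = 1.3002.
h = 84.3 / (2·1.3002) = 32.42 m.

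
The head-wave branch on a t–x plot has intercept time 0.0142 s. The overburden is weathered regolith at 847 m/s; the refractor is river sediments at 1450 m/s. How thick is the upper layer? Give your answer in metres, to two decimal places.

h = tᵢ·V₁·V₂ / (2·√(V₂²−V₁²)).
√(V₂²−V₁²) = √(1450² − 847²) = 1176.9 m/s.
h = 0.0142 s × 847 × 1450 / (2 × 1176.9) = 7.41 m.

7.41 m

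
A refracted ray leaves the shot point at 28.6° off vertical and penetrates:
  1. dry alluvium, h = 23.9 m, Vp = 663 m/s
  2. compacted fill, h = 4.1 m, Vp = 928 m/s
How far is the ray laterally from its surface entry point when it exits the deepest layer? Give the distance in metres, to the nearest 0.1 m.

Ray parameter p = sin 28.6° / 663 m/s = 7.2201e-04 s/m.
Layer 1: θ = 28.60°; offset = 23.9·tan 28.60° = 13.031 m.
Layer 2: sin θ = p·928 = 0.6700 → θ = 42.07°; offset = 4.1·tan 42.07° = 3.701 m.
Total horizontal offset = 16.731 m.

16.7 m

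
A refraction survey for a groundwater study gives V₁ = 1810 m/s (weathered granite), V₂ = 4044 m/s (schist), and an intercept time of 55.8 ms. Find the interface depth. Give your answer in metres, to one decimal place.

θ_c = arcsin(1810/4044) = 26.59°; cos θ_c = 0.8942.
tᵢ = 2h cos θ_c/V₁ ⇒ h = tᵢ·V₁/(2 cos θ_c) = 0.0558·1810/(2·0.8942) = 56.47 m.

56.5 m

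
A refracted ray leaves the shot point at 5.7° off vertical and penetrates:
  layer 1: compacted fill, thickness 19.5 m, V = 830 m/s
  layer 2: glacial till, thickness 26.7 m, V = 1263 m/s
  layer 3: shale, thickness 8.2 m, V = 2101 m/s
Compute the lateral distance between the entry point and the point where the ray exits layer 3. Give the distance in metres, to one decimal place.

Ray parameter p = sin 5.7° / 830 m/s = 1.1966e-04 s/m.
Layer 1: θ = 5.70°; offset = 19.5·tan 5.70° = 1.946 m.
Layer 2: sin θ = p·1263 = 0.1511 → θ = 8.69°; offset = 26.7·tan 8.69° = 4.082 m.
Layer 3: sin θ = p·2101 = 0.2514 → θ = 14.56°; offset = 8.2·tan 14.56° = 2.130 m.
Total horizontal offset = 8.158 m.

8.2 m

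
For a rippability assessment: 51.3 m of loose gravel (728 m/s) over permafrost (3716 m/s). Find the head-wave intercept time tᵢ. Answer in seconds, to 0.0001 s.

0.1382 s

tᵢ = 2h·√(V₂²−V₁²)/(V₁V₂).
√(V₂²−V₁²) = √(3716²−728²) = 3644.0 m/s.
tᵢ = 2·51.3·3644.0/(728·3716) = 0.13820 s.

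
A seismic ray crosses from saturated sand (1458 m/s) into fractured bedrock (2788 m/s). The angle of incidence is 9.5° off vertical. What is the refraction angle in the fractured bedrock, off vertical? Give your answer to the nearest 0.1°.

Snell's law: sin θ₂ = (V₂/V₁)·sin θ₁ = (2788/1458)·sin 9.5° = 0.3156.
θ₂ = arcsin 0.3156 = 18.40° from the normal.

18.4°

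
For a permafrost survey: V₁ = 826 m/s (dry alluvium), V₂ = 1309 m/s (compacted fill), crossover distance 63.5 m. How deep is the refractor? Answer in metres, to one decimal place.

15.1 m

h = (x_cross/2)·√((V₂−V₁)/(V₂+V₁)).
(V₂−V₁)/(V₂+V₁) = (1309−826)/(1309+826) = 0.2262; √ = 0.4756.
h = (63.5/2)·0.4756 = 15.10 m.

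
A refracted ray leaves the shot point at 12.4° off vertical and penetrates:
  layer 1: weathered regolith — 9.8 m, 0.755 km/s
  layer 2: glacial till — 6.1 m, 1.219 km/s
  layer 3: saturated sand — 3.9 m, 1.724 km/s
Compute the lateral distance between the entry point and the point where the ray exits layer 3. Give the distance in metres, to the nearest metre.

7 m

p = sin θ₁/V₁ = sin 12.4°/0.755 = 2.8442e-01 s/km is conserved through the stack.
Layer 1: θ = 12.40°; offset = 9.8·tan 12.40° = 2.155 m.
Layer 2: sin θ = p·1.219 = 0.3467 → θ = 20.29°; offset = 6.1·tan 20.29° = 2.255 m.
Layer 3: sin θ = p·1.724 = 0.4903 → θ = 29.36°; offset = 3.9·tan 29.36° = 2.194 m.
Σ offsets = 6.604 m.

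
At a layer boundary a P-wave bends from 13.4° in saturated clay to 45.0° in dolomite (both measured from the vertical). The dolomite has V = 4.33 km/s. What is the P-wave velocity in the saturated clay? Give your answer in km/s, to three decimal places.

1.419 km/s

sin 13.4° = 0.2317; sin 45.0° = 0.7071.
V₁ = V₂·(sin θ₁/sin θ₂) = 4.33·(0.2317/0.7071) = 1.419 km/s.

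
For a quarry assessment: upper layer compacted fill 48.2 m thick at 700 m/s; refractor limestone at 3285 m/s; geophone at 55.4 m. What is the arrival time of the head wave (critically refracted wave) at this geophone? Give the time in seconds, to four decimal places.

0.1514 s

t = x/V₂ + 2h·√(V₂²−V₁²)/(V₁V₂).
√(V₂²−V₁²) = √(3285²−700²) = 3209.6 m/s; delay term = 2·48.2·3209.6/(700·3285) = 0.13455 s.
t = 55.4/3285 + 0.13455 = 0.15142 s.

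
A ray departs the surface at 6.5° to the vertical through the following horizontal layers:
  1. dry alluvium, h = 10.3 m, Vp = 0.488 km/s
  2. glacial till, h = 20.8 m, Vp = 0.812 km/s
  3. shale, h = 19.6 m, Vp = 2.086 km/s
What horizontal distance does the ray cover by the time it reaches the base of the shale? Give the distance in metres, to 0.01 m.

16.00 m

Ray parameter p = sin 6.5° / 0.488 km/s = 2.3197e-01 s/km.
Layer 1: θ = 6.50°; offset = 10.3·tan 6.50° = 1.1735 m.
Layer 2: sin θ = p·0.812 = 0.1884 → θ = 10.86°; offset = 20.8·tan 10.86° = 3.9894 m.
Layer 3: sin θ = p·2.086 = 0.4839 → θ = 28.94°; offset = 19.6·tan 28.94° = 10.8378 m.
Total horizontal offset = 16.0006 m.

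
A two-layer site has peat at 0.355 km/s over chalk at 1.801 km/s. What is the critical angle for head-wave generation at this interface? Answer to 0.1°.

At critical incidence the refracted ray runs along the interface (θ₂ = 90°), so sin θ_c = V₁/V₂.
θ_c = arcsin(0.355/1.801) = arcsin 0.1971 = 11.37°.

11.4°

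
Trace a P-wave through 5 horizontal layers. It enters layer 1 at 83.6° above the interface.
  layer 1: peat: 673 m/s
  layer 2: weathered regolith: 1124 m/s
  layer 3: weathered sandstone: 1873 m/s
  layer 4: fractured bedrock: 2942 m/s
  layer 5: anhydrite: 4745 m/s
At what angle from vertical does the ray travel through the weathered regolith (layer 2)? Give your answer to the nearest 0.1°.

10.7°

From the normal: θ₁ = 90° − 83.6° = 6.4°.
Ray parameter p = sin 6.4° / 673 = 1.6563e-04 s/m.
sin θ_2 = p·V_2 = 1.6563e-04 × 1124 = 0.1862.
θ_2 = arcsin 0.1862 = 10.73°.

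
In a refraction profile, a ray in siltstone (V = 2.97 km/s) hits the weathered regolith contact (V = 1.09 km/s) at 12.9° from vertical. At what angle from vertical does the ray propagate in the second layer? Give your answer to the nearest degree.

sin θ₁/V₁ = sin θ₂/V₂ ⇒ sin θ₂ = 1.09·sin 12.9°/2.97 = 1.09·0.2233/2.97 = 0.0819.
θ₂ = arcsin 0.0819 = 4.70° from the normal.

5°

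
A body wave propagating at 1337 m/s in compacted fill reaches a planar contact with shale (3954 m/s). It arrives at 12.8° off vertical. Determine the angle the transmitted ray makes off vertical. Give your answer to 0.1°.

Snell's law: sin θ₂ = (V₂/V₁)·sin θ₁ = (3954/1337)·sin 12.8° = 0.6552.
θ₂ = sin⁻¹(0.6552) = 40.93° (from vertical).

40.9°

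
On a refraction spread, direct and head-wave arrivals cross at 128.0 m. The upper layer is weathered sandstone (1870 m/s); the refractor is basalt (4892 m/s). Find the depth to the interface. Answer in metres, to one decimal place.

42.8 m

x_cross = 2h·√((V₂+V₁)/(V₂−V₁)) → h = x_cross / (2·√((V₂+V₁)/(V₂−V₁))).
√((V₂+V₁)/(V₂−V₁)) = √((4892+1870)/(4892−1870)) = 1.4959.
h = 128.0 / (2·1.4959) = 42.78 m.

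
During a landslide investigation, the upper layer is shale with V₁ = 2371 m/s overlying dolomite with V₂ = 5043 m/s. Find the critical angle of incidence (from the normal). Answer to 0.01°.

28.04°

Critical incidence: sin θ_c = V₁/V₂ = 2371/5043 = 0.4702.
θ_c = arcsin 0.4702 = 28.04°.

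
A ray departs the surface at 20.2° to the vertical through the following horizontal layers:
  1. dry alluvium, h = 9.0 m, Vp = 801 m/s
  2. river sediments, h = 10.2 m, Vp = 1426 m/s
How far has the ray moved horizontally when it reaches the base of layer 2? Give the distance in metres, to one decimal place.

Apply Snell's law at each interface; in layer i the horizontal offset is hᵢ·tan θᵢ.
Layer 1: θ = 20.20°; offset = 9.0·tan 20.20° = 3.311 m.
Layer 2: sin θ = 1426·sin 20.2°/801 = 0.6147, θ = 37.93°; offset = 10.2·tan 37.93° = 7.950 m.
Σ offsets = 11.261 m.

11.3 m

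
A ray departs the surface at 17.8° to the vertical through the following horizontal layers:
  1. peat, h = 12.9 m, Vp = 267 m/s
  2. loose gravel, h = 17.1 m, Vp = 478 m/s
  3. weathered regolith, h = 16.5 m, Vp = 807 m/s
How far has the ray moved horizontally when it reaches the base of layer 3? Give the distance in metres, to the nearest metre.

55 m

Ray parameter p = sin 17.8° / 267 m/s = 1.1449e-03 s/m.
Layer 1: θ = 17.80°; offset = 12.9·tan 17.80° = 4.142 m.
Layer 2: sin θ = p·478 = 0.5473 → θ = 33.18°; offset = 17.1·tan 33.18° = 11.182 m.
Layer 3: sin θ = p·807 = 0.9240 → θ = 67.51°; offset = 16.5·tan 67.51° = 39.857 m.
Summing the layer offsets gives 55.180 m.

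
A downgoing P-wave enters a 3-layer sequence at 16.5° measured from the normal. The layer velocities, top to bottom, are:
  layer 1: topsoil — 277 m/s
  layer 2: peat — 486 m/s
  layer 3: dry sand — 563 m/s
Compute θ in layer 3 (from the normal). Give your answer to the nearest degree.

Ray parameter p = sin 16.5° / 277 = 1.0253e-03 s/m.
sin θ_3 = p·V_3 = 1.0253e-03 × 563 = 0.5773.
θ_3 = arcsin 0.5773 = 35.26°.

35°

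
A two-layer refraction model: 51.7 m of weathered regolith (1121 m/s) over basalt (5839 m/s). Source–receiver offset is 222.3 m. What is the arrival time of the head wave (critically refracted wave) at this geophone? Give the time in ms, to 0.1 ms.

128.6 ms

t = x/V₂ + 2h·√(V₂²−V₁²)/(V₁V₂).
√(V₂²−V₁²) = √(5839²−1121²) = 5730.4 m/s; delay term = 2·51.7·5730.4/(1121·5839) = 0.09052 s.
t = 222.3/5839 + 0.09052 = 0.12859 s.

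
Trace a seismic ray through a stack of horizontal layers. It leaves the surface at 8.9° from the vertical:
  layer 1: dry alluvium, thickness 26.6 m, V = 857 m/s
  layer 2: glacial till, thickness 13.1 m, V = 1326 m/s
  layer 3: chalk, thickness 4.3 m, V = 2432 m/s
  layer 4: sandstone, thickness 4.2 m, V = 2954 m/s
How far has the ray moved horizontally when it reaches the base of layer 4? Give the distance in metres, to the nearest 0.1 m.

Apply Snell's law at each interface; in layer i the horizontal offset is hᵢ·tan θᵢ.
Layer 1: θ = 8.90°; offset = 26.6·tan 8.90° = 4.165 m.
Layer 2: sin θ = 1326·sin 8.9°/857 = 0.2394, θ = 13.85°; offset = 13.1·tan 13.85° = 3.230 m.
Layer 3: sin θ = 2432·sin 8.9°/857 = 0.4390, θ = 26.04°; offset = 4.3·tan 26.04° = 2.101 m.
Layer 4: sin θ = 2954·sin 8.9°/857 = 0.5333, θ = 32.23°; offset = 4.2·tan 32.23° = 2.648 m.
Σ offsets = 12.144 m.

12.1 m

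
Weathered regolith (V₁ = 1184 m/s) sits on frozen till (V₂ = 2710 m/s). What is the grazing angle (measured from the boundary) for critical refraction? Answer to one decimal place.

64.1°

Critical incidence: sin θ_c = V₁/V₂ = 1184/2710 = 0.4369.
θ_c = arcsin 0.4369 = 25.91°.
Measured from the interface: 90° − 25.91° = 64.09°.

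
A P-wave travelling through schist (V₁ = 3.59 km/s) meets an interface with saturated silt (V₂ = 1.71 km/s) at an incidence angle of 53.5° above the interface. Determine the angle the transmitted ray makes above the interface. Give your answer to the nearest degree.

Angle from the normal: 90° − 53.5° = 36.5°.
sin θ₁/V₁ = sin θ₂/V₂ ⇒ sin θ₂ = 1.71·sin 36.5°/3.59 = 1.71·0.5948/3.59 = 0.2833.
θ₂ = sin⁻¹(0.2833) = 16.46° (from vertical).
From the interface: 90° − 16.46° = 73.54°.

74°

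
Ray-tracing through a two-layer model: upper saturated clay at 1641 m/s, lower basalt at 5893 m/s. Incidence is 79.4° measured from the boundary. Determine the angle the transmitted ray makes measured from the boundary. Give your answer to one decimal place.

48.7°

Convert to the normal: θ₁ = 90° − 79.4° = 10.6°.
sin θ₁/V₁ = sin θ₂/V₂ ⇒ sin θ₂ = 5893·sin 10.6°/1641 = 5893·0.1840/1641 = 0.6606.
θ₂ = sin⁻¹(0.6606) = 41.34° (from vertical).
From the interface: 90° − 41.34° = 48.66°.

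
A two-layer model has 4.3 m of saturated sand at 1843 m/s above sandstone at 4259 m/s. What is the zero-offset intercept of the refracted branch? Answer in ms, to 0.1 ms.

tᵢ = 2h·√(V₂²−V₁²)/(V₁V₂).
√(V₂²−V₁²) = √(4259²−1843²) = 3839.6 m/s.
tᵢ = 2·4.3·3839.6/(1843·4259) = 0.00421 s.

4.2 ms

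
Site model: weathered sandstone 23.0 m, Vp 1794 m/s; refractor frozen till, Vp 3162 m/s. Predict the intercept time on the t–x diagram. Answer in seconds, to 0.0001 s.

0.0211 s

tᵢ = 2h·√(V₂²−V₁²)/(V₁V₂).
√(V₂²−V₁²) = √(3162²−1794²) = 2603.8 m/s.
tᵢ = 2·23.0·2603.8/(1794·3162) = 0.02111 s.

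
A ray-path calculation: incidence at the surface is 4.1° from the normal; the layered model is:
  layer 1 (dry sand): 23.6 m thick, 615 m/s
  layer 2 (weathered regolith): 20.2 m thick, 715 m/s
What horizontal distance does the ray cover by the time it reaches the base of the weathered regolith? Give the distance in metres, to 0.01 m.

3.38 m

p = sin θ₁/V₁ = sin 4.1°/615 = 1.1626e-04 s/m is conserved through the stack.
Layer 1: θ = 4.10°; offset = 23.6·tan 4.10° = 1.6917 m.
Layer 2: sin θ = p·715 = 0.0831 → θ = 4.77°; offset = 20.2·tan 4.77° = 1.6849 m.
Summing the layer offsets gives 3.3766 m.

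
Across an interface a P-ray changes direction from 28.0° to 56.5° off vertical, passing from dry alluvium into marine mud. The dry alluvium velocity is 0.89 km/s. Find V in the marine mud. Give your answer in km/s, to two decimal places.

1.58 km/s

Snell's law: sin 28.0°/V₁ = sin 56.5°/V₂.
V₂ = V₁·sin 56.5°/sin 28.0° = 0.89 × 1.7762 = 1.58 km/s.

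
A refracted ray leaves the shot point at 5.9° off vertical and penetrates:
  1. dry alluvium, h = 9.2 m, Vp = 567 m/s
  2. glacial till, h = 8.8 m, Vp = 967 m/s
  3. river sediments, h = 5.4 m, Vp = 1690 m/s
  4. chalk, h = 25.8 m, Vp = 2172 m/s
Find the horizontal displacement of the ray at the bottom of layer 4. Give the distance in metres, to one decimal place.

15.3 m

Apply Snell's law at each interface; in layer i the horizontal offset is hᵢ·tan θᵢ.
Layer 1: θ = 5.90°; offset = 9.2·tan 5.90° = 0.951 m.
Layer 2: sin θ = 967·sin 5.9°/567 = 0.1753, θ = 10.10°; offset = 8.8·tan 10.10° = 1.567 m.
Layer 3: sin θ = 1690·sin 5.9°/567 = 0.3064, θ = 17.84°; offset = 5.4·tan 17.84° = 1.738 m.
Layer 4: sin θ = 2172·sin 5.9°/567 = 0.3938, θ = 23.19°; offset = 25.8·tan 23.19° = 11.052 m.
Summing the layer offsets gives 15.308 m.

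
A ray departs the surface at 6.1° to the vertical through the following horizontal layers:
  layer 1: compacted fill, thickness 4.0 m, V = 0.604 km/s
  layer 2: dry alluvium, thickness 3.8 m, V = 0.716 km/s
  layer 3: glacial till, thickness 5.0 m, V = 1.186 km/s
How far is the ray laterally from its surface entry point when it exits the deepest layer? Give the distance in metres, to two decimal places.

1.98 m

Apply Snell's law at each interface; in layer i the horizontal offset is hᵢ·tan θᵢ.
Layer 1: θ = 6.10°; offset = 4.0·tan 6.10° = 0.4275 m.
Layer 2: sin θ = 0.716·sin 6.1°/0.604 = 0.1260, θ = 7.24°; offset = 3.8·tan 7.24° = 0.4825 m.
Layer 3: sin θ = 1.186·sin 6.1°/0.604 = 0.2087, θ = 12.04°; offset = 5.0·tan 12.04° = 1.0668 m.
Total horizontal offset = 1.9768 m.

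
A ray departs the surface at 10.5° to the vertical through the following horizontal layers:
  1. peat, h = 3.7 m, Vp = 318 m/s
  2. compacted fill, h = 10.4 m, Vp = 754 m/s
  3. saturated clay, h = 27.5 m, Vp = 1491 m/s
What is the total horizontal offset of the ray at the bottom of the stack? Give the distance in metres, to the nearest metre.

Apply Snell's law at each interface; in layer i the horizontal offset is hᵢ·tan θᵢ.
Layer 1: θ = 10.50°; offset = 3.7·tan 10.50° = 0.686 m.
Layer 2: sin θ = 754·sin 10.5°/318 = 0.4321, θ = 25.60°; offset = 10.4·tan 25.60° = 4.983 m.
Layer 3: sin θ = 1491·sin 10.5°/318 = 0.8544, θ = 58.70°; offset = 27.5·tan 58.70° = 45.227 m.
Total horizontal offset = 50.895 m.

51 m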